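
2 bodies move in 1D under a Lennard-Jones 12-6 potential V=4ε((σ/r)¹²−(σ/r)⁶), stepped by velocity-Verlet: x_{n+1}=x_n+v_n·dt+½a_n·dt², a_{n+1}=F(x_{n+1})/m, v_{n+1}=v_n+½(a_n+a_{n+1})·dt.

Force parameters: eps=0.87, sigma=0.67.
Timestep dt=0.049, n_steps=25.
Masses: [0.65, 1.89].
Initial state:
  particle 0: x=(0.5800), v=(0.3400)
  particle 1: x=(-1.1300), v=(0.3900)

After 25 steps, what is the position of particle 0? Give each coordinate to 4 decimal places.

(0.9381)

step 0: x0=(0.5800) x1=(-1.1300)
step 1: x0=(0.5966) x1=(-1.1109)
step 2: x0=(0.6130) x1=(-1.0917)
step 3: x0=(0.6292) x1=(-1.0724)
step 4: x0=(0.6453) x1=(-1.0531)
step 5: x0=(0.6612) x1=(-1.0337)
step 6: x0=(0.6770) x1=(-1.0143)
step 7: x0=(0.6925) x1=(-0.9948)
step 8: x0=(0.7079) x1=(-0.9753)
step 9: x0=(0.7231) x1=(-0.9557)
step 10: x0=(0.7382) x1=(-0.9360)
step 11: x0=(0.7530) x1=(-0.9163)
step 12: x0=(0.7676) x1=(-0.8965)
step 13: x0=(0.7821) x1=(-0.8766)
step 14: x0=(0.7963) x1=(-0.8566)
step 15: x0=(0.8104) x1=(-0.8366)
step 16: x0=(0.8242) x1=(-0.8166)
step 17: x0=(0.8378) x1=(-0.7964)
step 18: x0=(0.8512) x1=(-0.7762)
step 19: x0=(0.8644) x1=(-0.7559)
step 20: x0=(0.8773) x1=(-0.7355)
step 21: x0=(0.8900) x1=(-0.7150)
step 22: x0=(0.9024) x1=(-0.6944)
step 23: x0=(0.9146) x1=(-0.6738)
step 24: x0=(0.9265) x1=(-0.6530)
step 25: x0=(0.9381) x1=(-0.6322)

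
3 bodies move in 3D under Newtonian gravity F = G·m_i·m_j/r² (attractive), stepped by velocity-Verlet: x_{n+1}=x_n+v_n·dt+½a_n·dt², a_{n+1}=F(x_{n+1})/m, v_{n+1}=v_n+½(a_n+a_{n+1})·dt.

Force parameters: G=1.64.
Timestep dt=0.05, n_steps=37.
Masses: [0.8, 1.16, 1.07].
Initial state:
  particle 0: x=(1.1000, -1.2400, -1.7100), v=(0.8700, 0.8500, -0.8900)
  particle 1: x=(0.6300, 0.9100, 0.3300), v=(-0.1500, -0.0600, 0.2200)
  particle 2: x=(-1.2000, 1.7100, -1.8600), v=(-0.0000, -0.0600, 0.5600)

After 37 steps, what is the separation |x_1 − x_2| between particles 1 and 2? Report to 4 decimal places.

1.2323

step 0: x0=(1.1000, -1.2400, -1.7100) x1=(0.6300, 0.9100, 0.3300) x2=(-1.2000, 1.7100, -1.8600)
step 1: x0=(1.1434, -1.1972, -1.7543) x1=(0.6224, 0.9069, 0.3407) x2=(-1.1998, 1.7068, -1.8318)
step 2: x0=(1.1864, -1.1538, -1.7983) x1=(0.6145, 0.9038, 0.3508) x2=(-1.1990, 1.7033, -1.8032)
step 3: x0=(1.2292, -1.1097, -1.8419) x1=(0.6064, 0.9005, 0.3602) x2=(-1.1978, 1.6995, -1.7742)
step 4: x0=(1.2717, -1.0651, -1.8851) x1=(0.5980, 0.8971, 0.3690) x2=(-1.1961, 1.6953, -1.7447)
step 5: x0=(1.3138, -1.0200, -1.9280) x1=(0.5894, 0.8937, 0.3772) x2=(-1.1938, 1.6908, -1.7149)
step 6: x0=(1.3556, -0.9743, -1.9704) x1=(0.5805, 0.8901, 0.3847) x2=(-1.1911, 1.6860, -1.6846)
step 7: x0=(1.3971, -0.9281, -2.0125) x1=(0.5714, 0.8866, 0.3915) x2=(-1.1878, 1.6808, -1.6540)
step 8: x0=(1.4382, -0.8813, -2.0541) x1=(0.5620, 0.8830, 0.3977) x2=(-1.1839, 1.6753, -1.6229)
step 9: x0=(1.4789, -0.8341, -2.0953) x1=(0.5523, 0.8793, 0.4032) x2=(-1.1795, 1.6694, -1.5914)
step 10: x0=(1.5193, -0.7864, -2.1361) x1=(0.5424, 0.8757, 0.4081) x2=(-1.1746, 1.6632, -1.5595)
step 11: x0=(1.5593, -0.7382, -2.1765) x1=(0.5322, 0.8721, 0.4122) x2=(-1.1690, 1.6567, -1.5271)
step 12: x0=(1.5989, -0.6896, -2.2165) x1=(0.5217, 0.8684, 0.4157) x2=(-1.1629, 1.6498, -1.4944)
step 13: x0=(1.6381, -0.6405, -2.2560) x1=(0.5110, 0.8648, 0.4185) x2=(-1.1561, 1.6426, -1.4612)
step 14: x0=(1.6769, -0.5911, -2.2951) x1=(0.4999, 0.8613, 0.4206) x2=(-1.1488, 1.6350, -1.4275)
step 15: x0=(1.7153, -0.5413, -2.3338) x1=(0.4885, 0.8578, 0.4219) x2=(-1.1408, 1.6270, -1.3935)
step 16: x0=(1.7533, -0.4911, -2.3720) x1=(0.4769, 0.8544, 0.4226) x2=(-1.1322, 1.6187, -1.3589)
step 17: x0=(1.7909, -0.4406, -2.4098) x1=(0.4649, 0.8511, 0.4225) x2=(-1.1229, 1.6100, -1.3239)
step 18: x0=(1.8281, -0.3897, -2.4471) x1=(0.4525, 0.8479, 0.4216) x2=(-1.1129, 1.6010, -1.2884)
step 19: x0=(1.8649, -0.3385, -2.4841) x1=(0.4398, 0.8448, 0.4201) x2=(-1.1022, 1.5916, -1.2525)
step 20: x0=(1.9013, -0.2870, -2.5205) x1=(0.4267, 0.8419, 0.4177) x2=(-1.0908, 1.5818, -1.2160)
step 21: x0=(1.9372, -0.2352, -2.5565) x1=(0.4132, 0.8391, 0.4146) x2=(-1.0787, 1.5716, -1.1790)
step 22: x0=(1.9727, -0.1832, -2.5921) x1=(0.3993, 0.8365, 0.4106) x2=(-1.0658, 1.5611, -1.1415)
step 23: x0=(2.0079, -0.1309, -2.6273) x1=(0.3849, 0.8341, 0.4059) x2=(-1.0521, 1.5501, -1.1034)
step 24: x0=(2.0426, -0.0784, -2.6620) x1=(0.3701, 0.8320, 0.4003) x2=(-1.0375, 1.5387, -1.0647)
step 25: x0=(2.0769, -0.0257, -2.6963) x1=(0.3548, 0.8301, 0.3938) x2=(-1.0222, 1.5269, -1.0254)
step 26: x0=(2.1108, 0.0273, -2.7301) x1=(0.3389, 0.8284, 0.3865) x2=(-1.0059, 1.5146, -0.9855)
step 27: x0=(2.1443, 0.0804, -2.7635) x1=(0.3224, 0.8271, 0.3782) x2=(-0.9887, 1.5018, -0.9450)
step 28: x0=(2.1774, 0.1337, -2.7965) x1=(0.3054, 0.8261, 0.3690) x2=(-0.9706, 1.4886, -0.9037)
step 29: x0=(2.2100, 0.1872, -2.8291) x1=(0.2876, 0.8254, 0.3589) x2=(-0.9514, 1.4748, -0.8616)
step 30: x0=(2.2423, 0.2408, -2.8612) x1=(0.2691, 0.8252, 0.3476) x2=(-0.9311, 1.4605, -0.8188)
step 31: x0=(2.2742, 0.2945, -2.8929) x1=(0.2499, 0.8254, 0.3353) x2=(-0.9096, 1.4456, -0.7751)
step 32: x0=(2.3057, 0.3484, -2.9242) x1=(0.2297, 0.8261, 0.3219) x2=(-0.8869, 1.4301, -0.7305)
step 33: x0=(2.3369, 0.4024, -2.9551) x1=(0.2086, 0.8274, 0.3072) x2=(-0.8629, 1.4139, -0.6848)
step 34: x0=(2.3676, 0.4565, -2.9856) x1=(0.1863, 0.8293, 0.2913) x2=(-0.8374, 1.3969, -0.6381)
step 35: x0=(2.3980, 0.5107, -3.0156) x1=(0.1629, 0.8320, 0.2739) x2=(-0.8103, 1.3790, -0.5902)
step 36: x0=(2.4280, 0.5649, -3.0453) x1=(0.1380, 0.8354, 0.2551) x2=(-0.7814, 1.3602, -0.5409)
step 37: x0=(2.4576, 0.6192, -3.0746) x1=(0.1115, 0.8399, 0.2346) x2=(-0.7504, 1.3403, -0.4901)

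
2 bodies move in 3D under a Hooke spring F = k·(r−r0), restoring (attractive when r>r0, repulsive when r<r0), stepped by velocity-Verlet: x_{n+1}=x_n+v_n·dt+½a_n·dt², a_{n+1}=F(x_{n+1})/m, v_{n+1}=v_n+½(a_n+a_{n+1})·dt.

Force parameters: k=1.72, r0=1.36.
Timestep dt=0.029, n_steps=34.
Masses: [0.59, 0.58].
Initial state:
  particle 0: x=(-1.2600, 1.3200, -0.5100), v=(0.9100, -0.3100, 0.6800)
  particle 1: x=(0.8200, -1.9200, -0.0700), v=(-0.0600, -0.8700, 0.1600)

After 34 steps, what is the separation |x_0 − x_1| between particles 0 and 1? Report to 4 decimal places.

step 0: x0=(-1.2600, 1.3200, -0.5100) x1=(0.8200, -1.9200, -0.0700)
step 1: x0=(-1.2320, 1.3084, -0.4899) x1=(0.8166, -1.9426, -0.0657)
step 2: x0=(-1.2007, 1.2917, -0.4692) x1=(0.8098, -1.9600, -0.0621)
step 3: x0=(-1.1662, 1.2698, -0.4478) x1=(0.7999, -1.9721, -0.0592)
step 4: x0=(-1.1286, 1.2428, -0.4258) x1=(0.7867, -1.9790, -0.0569)
step 5: x0=(-1.0880, 1.2108, -0.4032) x1=(0.7706, -1.9808, -0.0551)
step 6: x0=(-1.0445, 1.1738, -0.3801) x1=(0.7514, -1.9775, -0.0539)
step 7: x0=(-0.9983, 1.1319, -0.3565) x1=(0.7295, -1.9693, -0.0533)
step 8: x0=(-0.9494, 1.0854, -0.3324) x1=(0.7049, -1.9563, -0.0531)
step 9: x0=(-0.8981, 1.0343, -0.3079) x1=(0.6778, -1.9387, -0.0533)
step 10: x0=(-0.8445, 0.9789, -0.2830) x1=(0.6484, -1.9167, -0.0539)
step 11: x0=(-0.7887, 0.9193, -0.2578) x1=(0.6168, -1.8905, -0.0548)
step 12: x0=(-0.7310, 0.8558, -0.2323) x1=(0.5832, -1.8603, -0.0560)
step 13: x0=(-0.6715, 0.7887, -0.2066) x1=(0.5477, -1.8264, -0.0575)
step 14: x0=(-0.6105, 0.7181, -0.1807) x1=(0.5107, -1.7890, -0.0592)
step 15: x0=(-0.5480, 0.6445, -0.1546) x1=(0.4723, -1.7484, -0.0610)
step 16: x0=(-0.4843, 0.5680, -0.1285) x1=(0.4326, -1.7050, -0.0629)
step 17: x0=(-0.4197, 0.4891, -0.1022) x1=(0.3920, -1.6591, -0.0649)
step 18: x0=(-0.3542, 0.4080, -0.0760) x1=(0.3505, -1.6110, -0.0669)
step 19: x0=(-0.2881, 0.3251, -0.0497) x1=(0.3083, -1.5611, -0.0690)
step 20: x0=(-0.2216, 0.2408, -0.0234) x1=(0.2658, -1.5097, -0.0710)
step 21: x0=(-0.1547, 0.1554, 0.0029) x1=(0.2228, -1.4572, -0.0730)
step 22: x0=(-0.0877, 0.0692, 0.0291) x1=(0.1798, -1.4039, -0.0750)
step 23: x0=(-0.0206, -0.0172, 0.0553) x1=(0.1366, -1.3504, -0.0769)
step 24: x0=(0.0465, -0.1036, 0.0814) x1=(0.0935, -1.2968, -0.0788)
step 25: x0=(0.1136, -0.1897, 0.1077) x1=(0.0504, -1.2436, -0.0808)
step 26: x0=(0.1807, -0.2751, 0.1341) x1=(0.0072, -1.1912, -0.0830)
step 27: x0=(0.2479, -0.3595, 0.1606) x1=(-0.0361, -1.1397, -0.0853)
step 28: x0=(0.3156, -0.4428, 0.1876) x1=(-0.0799, -1.0893, -0.0880)
step 29: x0=(0.3840, -0.5250, 0.2150) x1=(-0.1243, -1.0400, -0.0912)
step 30: x0=(0.4532, -0.6064, 0.2429) x1=(-0.1696, -0.9917, -0.0949)
step 31: x0=(0.5235, -0.6870, 0.2714) x1=(-0.2160, -0.9440, -0.0992)
step 32: x0=(0.5949, -0.7673, 0.3005) x1=(-0.2635, -0.8967, -0.1040)
step 33: x0=(0.6671, -0.8475, 0.3299) x1=(-0.3119, -0.8495, -0.1093)
step 34: x0=(0.7400, -0.9277, 0.3596) x1=(-0.3609, -0.8023, -0.1148)

1.2053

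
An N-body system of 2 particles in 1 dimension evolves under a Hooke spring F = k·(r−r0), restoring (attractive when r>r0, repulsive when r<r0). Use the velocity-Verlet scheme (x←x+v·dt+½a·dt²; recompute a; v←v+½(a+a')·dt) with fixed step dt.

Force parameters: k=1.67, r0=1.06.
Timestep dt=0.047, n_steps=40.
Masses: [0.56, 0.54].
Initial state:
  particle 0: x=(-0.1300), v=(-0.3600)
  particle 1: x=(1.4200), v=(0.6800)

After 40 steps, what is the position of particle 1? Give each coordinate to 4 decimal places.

step 0: x0=(-0.1300) x1=(1.4200)
step 1: x0=(-0.1453) x1=(1.4503)
step 2: x0=(-0.1571) x1=(1.4769)
step 3: x0=(-0.1651) x1=(1.4996)
step 4: x0=(-0.1691) x1=(1.5182)
step 5: x0=(-0.1690) x1=(1.5325)
step 6: x0=(-0.1646) x1=(1.5424)
step 7: x0=(-0.1560) x1=(1.5479)
step 8: x0=(-0.1432) x1=(1.5490)
step 9: x0=(-0.1262) x1=(1.5457)
step 10: x0=(-0.1051) x1=(1.5383)
step 11: x0=(-0.0802) x1=(1.5269)
step 12: x0=(-0.0517) x1=(1.5118)
step 13: x0=(-0.0199) x1=(1.4932)
step 14: x0=(0.0149) x1=(1.4716)
step 15: x0=(0.0523) x1=(1.4472)
step 16: x0=(0.0919) x1=(1.4205)
step 17: x0=(0.1333) x1=(1.3920)
step 18: x0=(0.1760) x1=(1.3621)
step 19: x0=(0.2195) x1=(1.3314)
step 20: x0=(0.2634) x1=(1.3003)
step 21: x0=(0.3071) x1=(1.2694)
step 22: x0=(0.3501) x1=(1.2392)
step 23: x0=(0.3921) x1=(1.2101)
step 24: x0=(0.4324) x1=(1.1827)
step 25: x0=(0.4707) x1=(1.1573)
step 26: x0=(0.5066) x1=(1.1346)
step 27: x0=(0.5396) x1=(1.1148)
step 28: x0=(0.5694) x1=(1.0983)
step 29: x0=(0.5957) x1=(1.0854)
step 30: x0=(0.6183) x1=(1.0764)
step 31: x0=(0.6369) x1=(1.0715)
step 32: x0=(0.6513) x1=(1.0710)
step 33: x0=(0.6616) x1=(1.0747)
step 34: x0=(0.6676) x1=(1.0829)
step 35: x0=(0.6693) x1=(1.0955)
step 36: x0=(0.6669) x1=(1.1125)
step 37: x0=(0.6604) x1=(1.1336)
step 38: x0=(0.6501) x1=(1.1588)
step 39: x0=(0.6361) x1=(1.1877)
step 40: x0=(0.6188) x1=(1.2200)

(1.2200)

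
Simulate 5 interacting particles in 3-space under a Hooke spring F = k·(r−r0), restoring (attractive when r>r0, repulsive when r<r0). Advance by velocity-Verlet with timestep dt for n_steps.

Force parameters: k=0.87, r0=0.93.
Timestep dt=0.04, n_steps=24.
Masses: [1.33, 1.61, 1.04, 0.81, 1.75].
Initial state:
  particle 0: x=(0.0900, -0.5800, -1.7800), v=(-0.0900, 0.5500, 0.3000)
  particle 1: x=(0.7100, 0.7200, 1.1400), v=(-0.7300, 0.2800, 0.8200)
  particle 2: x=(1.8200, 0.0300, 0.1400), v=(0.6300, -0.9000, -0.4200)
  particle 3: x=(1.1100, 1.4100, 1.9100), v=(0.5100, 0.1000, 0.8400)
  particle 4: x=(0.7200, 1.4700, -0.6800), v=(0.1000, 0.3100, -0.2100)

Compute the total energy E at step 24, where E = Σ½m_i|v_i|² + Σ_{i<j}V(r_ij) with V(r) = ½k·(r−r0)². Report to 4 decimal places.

15.4417

step 0: x0=(0.0900, -0.5800, -1.7800) x1=(0.7100, 0.7200, 1.1400) x2=(1.8200, 0.0300, 0.1400) x3=(1.1100, 1.4100, 1.9100) x4=(0.7200, 1.4700, -0.6800)
step 1: x0=(0.0878, -0.5558, -1.7644) x1=(0.6808, 0.7309, 1.1713) x2=(1.8434, -0.0050, 0.1231) x3=(1.1298, 1.4119, 1.9387) x4=(0.7242, 1.4814, -0.6874)
step 2: x0=(0.0886, -0.5274, -1.7416) x1=(0.6519, 0.7411, 1.1997) x2=(1.8633, -0.0378, 0.1061) x3=(1.1484, 1.4095, 1.9572) x4=(0.7287, 1.4909, -0.6929)
step 3: x0=(0.0922, -0.4948, -1.7116) x1=(0.6232, 0.7507, 1.2250) x2=(1.8793, -0.0681, 0.0892) x3=(1.1657, 1.4028, 1.9657) x4=(0.7336, 1.4983, -0.6964)
step 4: x0=(0.0987, -0.4582, -1.6746) x1=(0.5948, 0.7596, 1.2472) x2=(1.8915, -0.0959, 0.0724) x3=(1.1816, 1.3920, 1.9639) x4=(0.7389, 1.5037, -0.6977)
step 5: x0=(0.1080, -0.4178, -1.6307) x1=(0.5669, 0.7679, 1.2663) x2=(1.8999, -0.1209, 0.0561) x3=(1.1963, 1.3769, 1.9520) x4=(0.7446, 1.5071, -0.6969)
step 6: x0=(0.1202, -0.3736, -1.5801) x1=(0.5395, 0.7754, 1.2822) x2=(1.9043, -0.1431, 0.0402) x3=(1.2095, 1.3579, 1.9301) x4=(0.7506, 1.5084, -0.6940)
step 7: x0=(0.1350, -0.3259, -1.5229) x1=(0.5127, 0.7823, 1.2949) x2=(1.9048, -0.1622, 0.0250) x3=(1.2213, 1.3349, 1.8984) x4=(0.7571, 1.5078, -0.6889)
step 8: x0=(0.1525, -0.2749, -1.4595) x1=(0.4866, 0.7884, 1.3043) x2=(1.9014, -0.1782, 0.0105) x3=(1.2318, 1.3082, 1.8571) x4=(0.7639, 1.5052, -0.6816)
step 9: x0=(0.1725, -0.2208, -1.3902) x1=(0.4611, 0.7938, 1.3106) x2=(1.8941, -0.1911, -0.0032) x3=(1.2409, 1.2779, 1.8067) x4=(0.7710, 1.5006, -0.6721)
step 10: x0=(0.1949, -0.1639, -1.3151) x1=(0.4365, 0.7986, 1.3138) x2=(1.8829, -0.2008, -0.0160) x3=(1.2487, 1.2443, 1.7474) x4=(0.7785, 1.4941, -0.6606)
step 11: x0=(0.2196, -0.1043, -1.2348) x1=(0.4126, 0.8026, 1.3138) x2=(1.8681, -0.2072, -0.0278) x3=(1.2552, 1.2077, 1.6798) x4=(0.7864, 1.4858, -0.6469)
step 12: x0=(0.2464, -0.0424, -1.1495) x1=(0.3896, 0.8060, 1.3108) x2=(1.8496, -0.2103, -0.0385) x3=(1.2604, 1.1682, 1.6043) x4=(0.7946, 1.4756, -0.6312)
step 13: x0=(0.2752, 0.0216, -1.0597) x1=(0.3675, 0.8088, 1.3048) x2=(1.8275, -0.2102, -0.0481) x3=(1.2644, 1.1261, 1.5215) x4=(0.8030, 1.4638, -0.6134)
step 14: x0=(0.3059, 0.0874, -0.9657) x1=(0.3463, 0.8109, 1.2960) x2=(1.8022, -0.2070, -0.0566) x3=(1.2672, 1.0817, 1.4320) x4=(0.8118, 1.4502, -0.5938)
step 15: x0=(0.3381, 0.1548, -0.8680) x1=(0.3261, 0.8125, 1.2843) x2=(1.7736, -0.2006, -0.0638) x3=(1.2690, 1.0353, 1.3364) x4=(0.8209, 1.4352, -0.5723)
step 16: x0=(0.3719, 0.2234, -0.7671) x1=(0.3069, 0.8135, 1.2701) x2=(1.7421, -0.1912, -0.0699) x3=(1.2697, 0.9872, 1.2354) x4=(0.8302, 1.4186, -0.5491)
step 17: x0=(0.4069, 0.2931, -0.6633) x1=(0.2887, 0.8140, 1.2534) x2=(1.7077, -0.1789, -0.0748) x3=(1.2694, 0.9377, 1.1297) x4=(0.8397, 1.4007, -0.5242)
step 18: x0=(0.4429, 0.3635, -0.5572) x1=(0.2715, 0.8140, 1.2343) x2=(1.6707, -0.1639, -0.0786) x3=(1.2682, 0.8871, 1.0200) x4=(0.8494, 1.3816, -0.4978)
step 19: x0=(0.4798, 0.4343, -0.4491) x1=(0.2555, 0.8136, 1.2130) x2=(1.6314, -0.1463, -0.0813) x3=(1.2660, 0.8356, 0.9070) x4=(0.8593, 1.3614, -0.4701)
step 20: x0=(0.5174, 0.5055, -0.3395) x1=(0.2406, 0.8129, 1.1896) x2=(1.5898, -0.1264, -0.0829) x3=(1.2631, 0.7836, 0.7917) x4=(0.8693, 1.3401, -0.4411)
step 21: x0=(0.5553, 0.5766, -0.2288) x1=(0.2269, 0.8118, 1.1644) x2=(1.5464, -0.1043, -0.0835) x3=(1.2594, 0.7313, 0.6746) x4=(0.8795, 1.3180, -0.4110)
step 22: x0=(0.5935, 0.6476, -0.1173) x1=(0.2143, 0.8104, 1.1374) x2=(1.5012, -0.0803, -0.0833) x3=(1.2550, 0.6790, 0.5566) x4=(0.8897, 1.2951, -0.3799)
step 23: x0=(0.6317, 0.7184, -0.0053) x1=(0.2028, 0.8087, 1.1088) x2=(1.4545, -0.0547, -0.0823) x3=(1.2501, 0.6269, 0.4383) x4=(0.9001, 1.2717, -0.3481)
step 24: x0=(0.6698, 0.7888, 0.1069) x1=(0.1925, 0.8068, 1.0787) x2=(1.4065, -0.0277, -0.0806) x3=(1.2449, 0.5750, 0.3204) x4=(0.9104, 1.2478, -0.3157)
step 0 velocities: v0=(-0.0900, 0.5500, 0.3000) v1=(-0.7300, 0.2800, 0.8200) v2=(0.6300, -0.9000, -0.4200) v3=(0.5100, 0.1000, 0.8400) v4=(0.1000, 0.3100, -0.2100)
step 0: KE=2.5457, PE=12.9029, E=15.4486
step 24 velocities: v0=(0.9470, 1.7586, 2.8080) v1=(-0.2433, -0.0519, -0.7682) v2=(-1.2144, 0.6890, 0.0498) v3=(-0.1332, -1.2937, -2.9396) v4=(0.2580, -0.6025, 0.8153)
step 24: KE=14.5783, PE=0.8634, E=15.4417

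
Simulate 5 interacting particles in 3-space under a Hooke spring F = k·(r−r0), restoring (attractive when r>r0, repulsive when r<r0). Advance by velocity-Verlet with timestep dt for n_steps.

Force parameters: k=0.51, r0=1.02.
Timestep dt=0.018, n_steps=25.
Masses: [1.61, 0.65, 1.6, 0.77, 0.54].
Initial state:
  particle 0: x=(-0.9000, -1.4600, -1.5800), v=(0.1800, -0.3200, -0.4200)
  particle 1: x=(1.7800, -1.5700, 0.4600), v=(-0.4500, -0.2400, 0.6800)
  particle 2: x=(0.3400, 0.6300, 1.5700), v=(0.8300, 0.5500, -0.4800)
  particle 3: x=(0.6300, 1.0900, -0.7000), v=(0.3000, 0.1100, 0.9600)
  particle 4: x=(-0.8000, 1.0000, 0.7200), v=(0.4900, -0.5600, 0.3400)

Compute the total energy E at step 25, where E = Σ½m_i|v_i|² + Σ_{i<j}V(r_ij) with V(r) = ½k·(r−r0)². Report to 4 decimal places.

12.6827

step 0: x0=(-0.9000, -1.4600, -1.5800) x1=(1.7800, -1.5700, 0.4600) x2=(0.3400, 0.6300, 1.5700) x3=(0.6300, 1.0900, -0.7000) x4=(-0.8000, 1.0000, 0.7200)
step 1: x0=(-0.8966, -1.4655, -1.5873) x1=(1.7712, -1.5737, 0.4721) x2=(0.3549, 0.6398, 1.5611) x3=(0.6353, 1.0916, -0.6825) x4=(-0.7907, 0.9894, 0.7258)
step 2: x0=(-0.8927, -1.4705, -1.5939) x1=(1.7611, -1.5760, 0.4838) x2=(0.3698, 0.6493, 1.5518) x3=(0.6403, 1.0923, -0.6645) x4=(-0.7806, 0.9776, 0.7309)
step 3: x0=(-0.8885, -1.4750, -1.5999) x1=(1.7495, -1.5771, 0.4952) x2=(0.3847, 0.6585, 1.5420) x3=(0.6451, 1.0923, -0.6461) x4=(-0.7697, 0.9648, 0.7353)
step 4: x0=(-0.8838, -1.4790, -1.6053) x1=(1.7367, -1.5769, 0.5062) x2=(0.3996, 0.6674, 1.5317) x3=(0.6497, 1.0914, -0.6273) x4=(-0.7579, 0.9509, 0.7390)
step 5: x0=(-0.8788, -1.4825, -1.6101) x1=(1.7225, -1.5753, 0.5169) x2=(0.4144, 0.6761, 1.5210) x3=(0.6540, 1.0897, -0.6080) x4=(-0.7452, 0.9359, 0.7420)
step 6: x0=(-0.8734, -1.4854, -1.6142) x1=(1.7071, -1.5725, 0.5272) x2=(0.4292, 0.6845, 1.5098) x3=(0.6581, 1.0871, -0.5884) x4=(-0.7318, 0.9198, 0.7444)
step 7: x0=(-0.8675, -1.4879, -1.6177) x1=(1.6903, -1.5684, 0.5372) x2=(0.4439, 0.6926, 1.4982) x3=(0.6619, 1.0838, -0.5684) x4=(-0.7175, 0.9027, 0.7461)
step 8: x0=(-0.8613, -1.4898, -1.6206) x1=(1.6723, -1.5630, 0.5467) x2=(0.4587, 0.7004, 1.4862) x3=(0.6655, 1.0796, -0.5480) x4=(-0.7025, 0.8845, 0.7471)
step 9: x0=(-0.8546, -1.4913, -1.6228) x1=(1.6531, -1.5564, 0.5559) x2=(0.4733, 0.7079, 1.4737) x3=(0.6689, 1.0747, -0.5272) x4=(-0.6867, 0.8654, 0.7474)
step 10: x0=(-0.8476, -1.4922, -1.6244) x1=(1.6327, -1.5486, 0.5647) x2=(0.4879, 0.7151, 1.4608) x3=(0.6720, 1.0689, -0.5062) x4=(-0.6702, 0.8452, 0.7471)
step 11: x0=(-0.8401, -1.4926, -1.6254) x1=(1.6110, -1.5395, 0.5731) x2=(0.5025, 0.7220, 1.4475) x3=(0.6749, 1.0623, -0.4848) x4=(-0.6529, 0.8241, 0.7461)
step 12: x0=(-0.8323, -1.4925, -1.6257) x1=(1.5883, -1.5292, 0.5811) x2=(0.5170, 0.7286, 1.4338) x3=(0.6775, 1.0549, -0.4631) x4=(-0.6350, 0.8020, 0.7445)
step 13: x0=(-0.8241, -1.4919, -1.6254) x1=(1.5643, -1.5177, 0.5887) x2=(0.5315, 0.7350, 1.4197) x3=(0.6800, 1.0468, -0.4411) x4=(-0.6163, 0.7789, 0.7422)
step 14: x0=(-0.8155, -1.4908, -1.6244) x1=(1.5393, -1.5050, 0.5960) x2=(0.5459, 0.7410, 1.4052) x3=(0.6822, 1.0378, -0.4189) x4=(-0.5970, 0.7549, 0.7393)
step 15: x0=(-0.8065, -1.4892, -1.6228) x1=(1.5133, -1.4912, 0.6028) x2=(0.5602, 0.7468, 1.3903) x3=(0.6841, 1.0281, -0.3964) x4=(-0.5771, 0.7300, 0.7357)
step 16: x0=(-0.7971, -1.4871, -1.6206) x1=(1.4861, -1.4762, 0.6092) x2=(0.5745, 0.7522, 1.3750) x3=(0.6859, 1.0176, -0.3737) x4=(-0.5565, 0.7043, 0.7316)
step 17: x0=(-0.7873, -1.4844, -1.6177) x1=(1.4580, -1.4602, 0.6152) x2=(0.5887, 0.7573, 1.3594) x3=(0.6874, 1.0063, -0.3508) x4=(-0.5354, 0.6776, 0.7268)
step 18: x0=(-0.7771, -1.4813, -1.6142) x1=(1.4289, -1.4431, 0.6207) x2=(0.6028, 0.7622, 1.3434) x3=(0.6887, 0.9944, -0.3277) x4=(-0.5137, 0.6502, 0.7214)
step 19: x0=(-0.7666, -1.4777, -1.6101) x1=(1.3989, -1.4249, 0.6259) x2=(0.6169, 0.7667, 1.3270) x3=(0.6898, 0.9816, -0.3044) x4=(-0.4914, 0.6219, 0.7154)
step 20: x0=(-0.7557, -1.4736, -1.6053) x1=(1.3680, -1.4057, 0.6307) x2=(0.6308, 0.7710, 1.3103) x3=(0.6907, 0.9682, -0.2810) x4=(-0.4687, 0.5929, 0.7089)
step 21: x0=(-0.7444, -1.4690, -1.5999) x1=(1.3362, -1.3855, 0.6350) x2=(0.6447, 0.7749, 1.2933) x3=(0.6913, 0.9540, -0.2575) x4=(-0.4454, 0.5631, 0.7018)
step 22: x0=(-0.7327, -1.4640, -1.5939) x1=(1.3036, -1.3643, 0.6390) x2=(0.6585, 0.7786, 1.2760) x3=(0.6918, 0.9392, -0.2338) x4=(-0.4218, 0.5325, 0.6942)
step 23: x0=(-0.7207, -1.4584, -1.5872) x1=(1.2701, -1.3422, 0.6425) x2=(0.6722, 0.7819, 1.2583) x3=(0.6920, 0.9237, -0.2101) x4=(-0.3977, 0.5013, 0.6860)
step 24: x0=(-0.7083, -1.4524, -1.5800) x1=(1.2360, -1.3193, 0.6456) x2=(0.6859, 0.7850, 1.2403) x3=(0.6921, 0.9075, -0.1863) x4=(-0.3731, 0.4694, 0.6773)
step 25: x0=(-0.6956, -1.4459, -1.5721) x1=(1.2011, -1.2954, 0.6484) x2=(0.6994, 0.7878, 1.2220) x3=(0.6919, 0.8906, -0.1625) x4=(-0.3483, 0.4368, 0.6681)
step 0 velocities: v0=(0.1800, -0.3200, -0.4200) v1=(-0.4500, -0.2400, 0.6800) v2=(0.8300, 0.5500, -0.4800) v3=(0.3000, 0.1100, 0.9600) v4=(0.4900, -0.5600, 0.3400)
step 0: KE=2.0376, PE=10.6463, E=12.6839
step 25 velocities: v0=(0.7169, 0.3736, 0.4537) v1=(-1.9570, 1.3477, 0.1399) v2=(0.7490, 0.1462, -1.0236) v3=(-0.0143, -0.9536, 1.3254) v4=(1.3914, -1.8257, -0.5251)
step 25: KE=6.3610, PE=6.3217, E=12.6827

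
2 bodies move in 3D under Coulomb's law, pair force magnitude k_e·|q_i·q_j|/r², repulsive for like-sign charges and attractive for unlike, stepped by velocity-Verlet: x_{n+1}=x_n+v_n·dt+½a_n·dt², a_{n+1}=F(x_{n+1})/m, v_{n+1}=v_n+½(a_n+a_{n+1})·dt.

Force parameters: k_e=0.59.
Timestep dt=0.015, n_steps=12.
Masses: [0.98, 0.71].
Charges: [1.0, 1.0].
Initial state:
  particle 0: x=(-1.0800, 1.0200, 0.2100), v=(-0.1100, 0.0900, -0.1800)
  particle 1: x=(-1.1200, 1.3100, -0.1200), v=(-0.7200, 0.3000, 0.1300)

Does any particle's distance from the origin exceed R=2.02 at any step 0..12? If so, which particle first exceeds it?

step 0: x0=(-1.0800, 1.0200, 0.2100) x1=(-1.1200, 1.3100, -0.1200)
step 1: x0=(-1.0816, 1.0211, 0.2076) x1=(-1.1308, 1.3148, -0.1184)
step 2: x0=(-1.0832, 1.0218, 0.2056) x1=(-1.1418, 1.3203, -0.1175)
step 3: x0=(-1.0846, 1.0220, 0.2042) x1=(-1.1529, 1.3264, -0.1173)
step 4: x0=(-1.0860, 1.0217, 0.2033) x1=(-1.1641, 1.3331, -0.1178)
step 5: x0=(-1.0872, 1.0210, 0.2028) x1=(-1.1755, 1.3404, -0.1189)
step 6: x0=(-1.0883, 1.0198, 0.2028) x1=(-1.1870, 1.3484, -0.1207)
step 7: x0=(-1.0893, 1.0183, 0.2031) x1=(-1.1987, 1.3569, -0.1230)
step 8: x0=(-1.0901, 1.0163, 0.2039) x1=(-1.2106, 1.3660, -0.1258)
step 9: x0=(-1.0909, 1.0139, 0.2051) x1=(-1.2227, 1.3757, -0.1292)
step 10: x0=(-1.0914, 1.0112, 0.2065) x1=(-1.2350, 1.3858, -0.1330)
step 11: x0=(-1.0919, 1.0081, 0.2083) x1=(-1.2474, 1.3965, -0.1373)
step 12: x0=(-1.0922, 1.0047, 0.2104) x1=(-1.2601, 1.4075, -0.1419)

no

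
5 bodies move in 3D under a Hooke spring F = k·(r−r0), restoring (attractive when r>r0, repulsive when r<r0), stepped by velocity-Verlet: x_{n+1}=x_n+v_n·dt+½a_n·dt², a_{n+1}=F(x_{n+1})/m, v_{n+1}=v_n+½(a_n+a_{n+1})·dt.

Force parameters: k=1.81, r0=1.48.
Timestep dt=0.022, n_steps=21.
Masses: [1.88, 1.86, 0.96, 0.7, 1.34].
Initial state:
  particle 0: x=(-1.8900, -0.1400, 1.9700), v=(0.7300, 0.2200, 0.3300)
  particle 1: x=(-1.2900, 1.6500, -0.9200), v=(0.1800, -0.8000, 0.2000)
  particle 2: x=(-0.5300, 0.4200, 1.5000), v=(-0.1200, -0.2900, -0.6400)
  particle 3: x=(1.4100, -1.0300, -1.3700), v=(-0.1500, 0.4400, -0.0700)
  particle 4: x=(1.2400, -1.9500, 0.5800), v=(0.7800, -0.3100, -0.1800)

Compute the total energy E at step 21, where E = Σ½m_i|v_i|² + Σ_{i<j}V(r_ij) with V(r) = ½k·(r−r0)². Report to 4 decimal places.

43.8379

step 0: x0=(-1.8900, -0.1400, 1.9700) x1=(-1.2900, 1.6500, -0.9200) x2=(-0.5300, 0.4200, 1.5000) x3=(1.4100, -1.0300, -1.3700) x4=(1.2400, -1.9500, 0.5800)
step 1: x0=(-1.8729, -0.1353, 1.9761) x1=(-1.2852, 1.6311, -0.9148) x2=(-0.5319, 0.4129, 1.4844) x3=(1.4035, -1.0185, -1.3685) x4=(1.2557, -1.9552, 0.5759)
step 2: x0=(-1.8536, -0.1310, 1.9800) x1=(-1.2789, 1.6095, -0.9079) x2=(-0.5322, 0.4044, 1.4658) x3=(1.3905, -1.0036, -1.3607) x4=(1.2684, -1.9570, 0.5717)
step 3: x0=(-1.8322, -0.1270, 1.9816) x1=(-1.2709, 1.5852, -0.8993) x2=(-0.5309, 0.3945, 1.4442) x3=(1.3713, -0.9852, -1.3469) x4=(1.2781, -1.9555, 0.5673)
step 4: x0=(-1.8088, -0.1233, 1.9811) x1=(-1.2614, 1.5584, -0.8892) x2=(-0.5281, 0.3832, 1.4197) x3=(1.3459, -0.9635, -1.3271) x4=(1.2848, -1.9506, 0.5627)
step 5: x0=(-1.7833, -0.1200, 1.9782) x1=(-1.2503, 1.5291, -0.8775) x2=(-0.5238, 0.3706, 1.3923) x3=(1.3144, -0.9386, -1.3014) x4=(1.2886, -1.9425, 0.5579)
step 6: x0=(-1.7558, -0.1170, 1.9733) x1=(-1.2377, 1.4974, -0.8642) x2=(-0.5178, 0.3567, 1.3623) x3=(1.2771, -0.9106, -1.2700) x4=(1.2894, -1.9312, 0.5530)
step 7: x0=(-1.7264, -0.1144, 1.9661) x1=(-1.2236, 1.4632, -0.8494) x2=(-0.5104, 0.3415, 1.3296) x3=(1.2341, -0.8797, -1.2330) x4=(1.2872, -1.9167, 0.5480)
step 8: x0=(-1.6951, -0.1122, 1.9569) x1=(-1.2081, 1.4268, -0.8331) x2=(-0.5015, 0.3251, 1.2944) x3=(1.1858, -0.8460, -1.1906) x4=(1.2822, -1.8990, 0.5429)
step 9: x0=(-1.6620, -0.1103, 1.9456) x1=(-1.1911, 1.3881, -0.8153) x2=(-0.4913, 0.3075, 1.2568) x3=(1.1323, -0.8097, -1.1431) x4=(1.2743, -1.8783, 0.5376)
step 10: x0=(-1.6271, -0.1087, 1.9323) x1=(-1.1728, 1.3472, -0.7961) x2=(-0.4796, 0.2888, 1.2170) x3=(1.0739, -0.7709, -1.0908) x4=(1.2636, -1.8547, 0.5323)
step 11: x0=(-1.5905, -0.1075, 1.9170) x1=(-1.1532, 1.3043, -0.7756) x2=(-0.4667, 0.2690, 1.1751) x3=(1.0110, -0.7299, -1.0340) x4=(1.2502, -1.8281, 0.5269)
step 12: x0=(-1.5523, -0.1066, 1.8999) x1=(-1.1323, 1.2595, -0.7537) x2=(-0.4525, 0.2483, 1.1313) x3=(0.9439, -0.6869, -0.9728) x4=(1.2341, -1.7987, 0.5215)
step 13: x0=(-1.5125, -0.1060, 1.8810) x1=(-1.1102, 1.2128, -0.7306) x2=(-0.4372, 0.2267, 1.0857) x3=(0.8728, -0.6420, -0.9078) x4=(1.2154, -1.7667, 0.5160)
step 14: x0=(-1.4713, -0.1057, 1.8604) x1=(-1.0870, 1.1643, -0.7062) x2=(-0.4209, 0.2043, 1.0386) x3=(0.7983, -0.5954, -0.8391) x4=(1.1942, -1.7321, 0.5105)
step 15: x0=(-1.4288, -0.1057, 1.8381) x1=(-1.0628, 1.1143, -0.6807) x2=(-0.4036, 0.1811, 0.9901) x3=(0.7206, -0.5475, -0.7672) x4=(1.1707, -1.6950, 0.5050)
step 16: x0=(-1.3849, -0.1059, 1.8142) x1=(-1.0376, 1.0627, -0.6541) x2=(-0.3855, 0.1573, 0.9404) x3=(0.6401, -0.4983, -0.6924) x4=(1.1448, -1.6556, 0.4995)
step 17: x0=(-1.3399, -0.1065, 1.7889) x1=(-1.0114, 1.0097, -0.6265) x2=(-0.3666, 0.1328, 0.8897) x3=(0.5573, -0.4482, -0.6151) x4=(1.1167, -1.6141, 0.4940)
step 18: x0=(-1.2938, -0.1072, 1.7622) x1=(-0.9845, 0.9555, -0.5979) x2=(-0.3471, 0.1079, 0.8382) x3=(0.4724, -0.3973, -0.5357) x4=(1.0866, -1.5705, 0.4886)
step 19: x0=(-1.2467, -0.1082, 1.7343) x1=(-0.9569, 0.9002, -0.5683) x2=(-0.3271, 0.0825, 0.7862) x3=(0.3860, -0.3459, -0.4546) x4=(1.0545, -1.5250, 0.4832)
step 20: x0=(-1.1986, -0.1093, 1.7052) x1=(-0.9286, 0.8439, -0.5380) x2=(-0.3067, 0.0569, 0.7338) x3=(0.2984, -0.2942, -0.3721) x4=(1.0206, -1.4777, 0.4777)
step 21: x0=(-1.1498, -0.1107, 1.6751) x1=(-0.8998, 0.7867, -0.5069) x2=(-0.2860, 0.0309, 0.6812) x3=(0.2100, -0.2425, -0.2886) x4=(0.9850, -1.4289, 0.4724)
step 0 velocities: v0=(0.7300, 0.2200, 0.3300) v1=(0.1800, -0.8000, 0.2000) v2=(-0.1200, -0.2900, -0.6400) v3=(-0.1500, 0.4400, -0.0700) v4=(0.7800, -0.3100, -0.1800)
step 0: KE=2.1263, PE=41.7440, E=43.8703
step 21 velocities: v0=(2.2349, -0.0646, -1.3917) v1=(1.3193, -2.6158, 1.4269) v2=(0.9468, -1.1843, -2.3856) v3=(-4.0279, 2.3498, 3.8097) v4=(-1.6513, 2.2528, -0.2436)
step 21: KE=38.1885, PE=5.6494, E=43.8379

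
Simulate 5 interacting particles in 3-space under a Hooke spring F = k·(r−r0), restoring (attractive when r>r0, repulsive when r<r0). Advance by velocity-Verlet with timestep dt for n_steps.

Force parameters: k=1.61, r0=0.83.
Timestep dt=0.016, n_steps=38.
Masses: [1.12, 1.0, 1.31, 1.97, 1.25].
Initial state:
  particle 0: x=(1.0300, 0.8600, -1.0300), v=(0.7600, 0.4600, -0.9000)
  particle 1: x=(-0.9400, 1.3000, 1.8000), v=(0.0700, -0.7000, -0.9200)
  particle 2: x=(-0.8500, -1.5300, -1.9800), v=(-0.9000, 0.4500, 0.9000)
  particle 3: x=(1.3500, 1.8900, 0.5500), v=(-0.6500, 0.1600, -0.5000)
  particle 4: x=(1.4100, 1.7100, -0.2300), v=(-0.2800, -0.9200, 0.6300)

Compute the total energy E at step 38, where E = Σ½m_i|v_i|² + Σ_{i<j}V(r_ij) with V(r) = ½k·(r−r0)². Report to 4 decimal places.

57.0732

step 0: x0=(1.0300, 0.8600, -1.0300) x1=(-0.9400, 1.3000, 1.8000) x2=(-0.8500, -1.5300, -1.9800) x3=(1.3500, 1.8900, 0.5500) x4=(1.4100, 1.7100, -0.2300)
step 1: x0=(1.0417, 0.8673, -1.0439) x1=(-0.9379, 1.2884, 1.7837) x2=(-0.8636, -1.5213, -1.9644) x3=(1.3392, 1.8922, 0.5418) x4=(1.4049, 1.6948, -0.2200)
step 2: x0=(1.0524, 0.8743, -1.0569) x1=(-0.9337, 1.2760, 1.7643) x2=(-0.8757, -1.5096, -1.9466) x3=(1.3277, 1.8935, 0.5331) x4=(1.3986, 1.6785, -0.2100)
step 3: x0=(1.0621, 0.8811, -1.0688) x1=(-0.9276, 1.2628, 1.7418) x2=(-0.8861, -1.4950, -1.9265) x3=(1.3154, 1.8941, 0.5240) x4=(1.3911, 1.6611, -0.2001)
step 4: x0=(1.0709, 0.8877, -1.0798) x1=(-0.9196, 1.2489, 1.7163) x2=(-0.8950, -1.4774, -1.9042) x3=(1.3025, 1.8939, 0.5145) x4=(1.3824, 1.6428, -0.1903)
step 5: x0=(1.0786, 0.8940, -1.0898) x1=(-0.9095, 1.2343, 1.6877) x2=(-0.9023, -1.4568, -1.8798) x3=(1.2887, 1.8929, 0.5046) x4=(1.3726, 1.6234, -0.1807)
step 6: x0=(1.0853, 0.9000, -1.0988) x1=(-0.8976, 1.2189, 1.6562) x2=(-0.9080, -1.4335, -1.8531) x3=(1.2743, 1.8911, 0.4943) x4=(1.3615, 1.6031, -0.1712)
step 7: x0=(1.0910, 0.9058, -1.1069) x1=(-0.8838, 1.2028, 1.6219) x2=(-0.9120, -1.4072, -1.8244) x3=(1.2592, 1.8885, 0.4835) x4=(1.3493, 1.5818, -0.1618)
step 8: x0=(1.0957, 0.9114, -1.1139) x1=(-0.8681, 1.1861, 1.5846) x2=(-0.9145, -1.3782, -1.7936) x3=(1.2433, 1.8852, 0.4724) x4=(1.3360, 1.5595, -0.1525)
step 9: x0=(1.0993, 0.9166, -1.1199) x1=(-0.8506, 1.1688, 1.5447) x2=(-0.9154, -1.3464, -1.7608) x3=(1.2268, 1.8811, 0.4609) x4=(1.3215, 1.5363, -0.1434)
step 10: x0=(1.1019, 0.9216, -1.1249) x1=(-0.8313, 1.1508, 1.5020) x2=(-0.9147, -1.3119, -1.7261) x3=(1.2096, 1.8763, 0.4489) x4=(1.3060, 1.5121, -0.1345)
step 11: x0=(1.1035, 0.9263, -1.1290) x1=(-0.8104, 1.1323, 1.4567) x2=(-0.9124, -1.2748, -1.6895) x3=(1.1918, 1.8707, 0.4366) x4=(1.2893, 1.4871, -0.1257)
step 12: x0=(1.1040, 0.9307, -1.1320) x1=(-0.7877, 1.1132, 1.4088) x2=(-0.9086, -1.2351, -1.6510) x3=(1.1733, 1.8645, 0.4239) x4=(1.2716, 1.4612, -0.1171)
step 13: x0=(1.1035, 0.9349, -1.1341) x1=(-0.7634, 1.0936, 1.3585) x2=(-0.9032, -1.1929, -1.6108) x3=(1.1542, 1.8575, 0.4109) x4=(1.2529, 1.4344, -0.1087)
step 14: x0=(1.1021, 0.9387, -1.1353) x1=(-0.7375, 1.0736, 1.3059) x2=(-0.8963, -1.1482, -1.5688) x3=(1.1345, 1.8498, 0.3975) x4=(1.2332, 1.4068, -0.1005)
step 15: x0=(1.0996, 0.9423, -1.1355) x1=(-0.7101, 1.0530, 1.2510) x2=(-0.8878, -1.1011, -1.5252) x3=(1.1142, 1.8414, 0.3837) x4=(1.2125, 1.3784, -0.0925)
step 16: x0=(1.0961, 0.9456, -1.1347) x1=(-0.6812, 1.0320, 1.1939) x2=(-0.8779, -1.0518, -1.4800) x3=(1.0933, 1.8323, 0.3696) x4=(1.1908, 1.3493, -0.0847)
step 17: x0=(1.0917, 0.9486, -1.1331) x1=(-0.6509, 1.0107, 1.1347) x2=(-0.8665, -1.0001, -1.4333) x3=(1.0718, 1.8226, 0.3551) x4=(1.1682, 1.3194, -0.0771)
step 18: x0=(1.0863, 0.9513, -1.1305) x1=(-0.6193, 0.9890, 1.0736) x2=(-0.8536, -0.9464, -1.3852) x3=(1.0499, 1.8123, 0.3403) x4=(1.1448, 1.2888, -0.0698)
step 19: x0=(1.0799, 0.9537, -1.1271) x1=(-0.5864, 0.9669, 1.0107) x2=(-0.8394, -0.8906, -1.3357) x3=(1.0274, 1.8014, 0.3252) x4=(1.1205, 1.2575, -0.0626)
step 20: x0=(1.0727, 0.9558, -1.1228) x1=(-0.5524, 0.9446, 0.9460) x2=(-0.8237, -0.8328, -1.2850) x3=(1.0044, 1.7898, 0.3097) x4=(1.0954, 1.2256, -0.0557)
step 21: x0=(1.0645, 0.9577, -1.1177) x1=(-0.5172, 0.9220, 0.8797) x2=(-0.8067, -0.7731, -1.2330) x3=(0.9809, 1.7777, 0.2940) x4=(1.0695, 1.1930, -0.0489)
step 22: x0=(1.0555, 0.9593, -1.1117) x1=(-0.4809, 0.8992, 0.8119) x2=(-0.7884, -0.7116, -1.1799) x3=(0.9570, 1.7650, 0.2779) x4=(1.0429, 1.1599, -0.0424)
step 23: x0=(1.0456, 0.9607, -1.1050) x1=(-0.4437, 0.8762, 0.7427) x2=(-0.7688, -0.6484, -1.1258) x3=(0.9327, 1.7517, 0.2615) x4=(1.0157, 1.1262, -0.0362)
step 24: x0=(1.0349, 0.9617, -1.0974) x1=(-0.4055, 0.8531, 0.6722) x2=(-0.7480, -0.5837, -1.0708) x3=(0.9079, 1.7380, 0.2448) x4=(0.9877, 1.0921, -0.0301)
step 25: x0=(1.0235, 0.9626, -1.0892) x1=(-0.3666, 0.8298, 0.6006) x2=(-0.7260, -0.5174, -1.0148) x3=(0.8828, 1.7237, 0.2279) x4=(0.9592, 1.0574, -0.0243)
step 26: x0=(1.0112, 0.9632, -1.0802) x1=(-0.3268, 0.8064, 0.5280) x2=(-0.7028, -0.4497, -0.9581) x3=(0.8573, 1.7090, 0.2107) x4=(0.9301, 1.0224, -0.0186)
step 27: x0=(0.9983, 0.9635, -1.0706) x1=(-0.2864, 0.7830, 0.4545) x2=(-0.6786, -0.3807, -0.9006) x3=(0.8315, 1.6938, 0.1932) x4=(0.9005, 0.9870, -0.0132)
step 28: x0=(0.9846, 0.9636, -1.0603) x1=(-0.2455, 0.7596, 0.3801) x2=(-0.6533, -0.3106, -0.8426) x3=(0.8053, 1.6782, 0.1755) x4=(0.8705, 0.9512, -0.0080)
step 29: x0=(0.9703, 0.9636, -1.0493) x1=(-0.2039, 0.7361, 0.3051) x2=(-0.6270, -0.2393, -0.7840) x3=(0.7789, 1.6621, 0.1576) x4=(0.8400, 0.9151, -0.0031)
step 30: x0=(0.9554, 0.9633, -1.0378) x1=(-0.1620, 0.7127, 0.2296) x2=(-0.5998, -0.1671, -0.7250) x3=(0.7522, 1.6457, 0.1394) x4=(0.8092, 0.8788, 0.0017)
step 31: x0=(0.9399, 0.9628, -1.0257) x1=(-0.1197, 0.6894, 0.1536) x2=(-0.5717, -0.0940, -0.6655) x3=(0.7253, 1.6289, 0.1210) x4=(0.7780, 0.8422, 0.0063)
step 32: x0=(0.9239, 0.9621, -1.0131) x1=(-0.0770, 0.6662, 0.0772) x2=(-0.5429, -0.0201, -0.6058) x3=(0.6982, 1.6118, 0.1024) x4=(0.7467, 0.8055, 0.0107)
step 33: x0=(0.9073, 0.9613, -1.0000) x1=(-0.0341, 0.6430, 0.0006) x2=(-0.5133, 0.0544, -0.5459) x3=(0.6709, 1.5943, 0.0837) x4=(0.7151, 0.7687, 0.0149)
step 34: x0=(0.8903, 0.9603, -0.9864) x1=(0.0090, 0.6200, -0.0763) x2=(-0.4831, 0.1295, -0.4859) x3=(0.6434, 1.5765, 0.0648) x4=(0.6833, 0.7318, 0.0189)
step 35: x0=(0.8729, 0.9592, -0.9725) x1=(0.0522, 0.5972, -0.1532) x2=(-0.4523, 0.2051, -0.4257) x3=(0.6157, 1.5585, 0.0457) x4=(0.6515, 0.6948, 0.0229)
step 36: x0=(0.8550, 0.9579, -0.9581) x1=(0.0956, 0.5745, -0.2302) x2=(-0.4210, 0.2810, -0.3656) x3=(0.5879, 1.5402, 0.0265) x4=(0.6196, 0.6578, 0.0267)
step 37: x0=(0.8369, 0.9566, -0.9434) x1=(0.1391, 0.5521, -0.3073) x2=(-0.3893, 0.3573, -0.3054) x3=(0.5600, 1.5217, 0.0072) x4=(0.5877, 0.6208, 0.0304)
step 38: x0=(0.8184, 0.9551, -0.9283) x1=(0.1827, 0.5297, -0.3845) x2=(-0.3574, 0.4337, -0.2453) x3=(0.5320, 1.5029, -0.0122) x4=(0.5558, 0.5838, 0.0342)
step 0 velocities: v0=(0.7600, 0.4600, -0.9000) v1=(0.0700, -0.7000, -0.9200) v2=(-0.9000, 0.4500, 0.9000) v3=(-0.6500, 0.1600, -0.5000) v4=(-0.2800, -0.9200, 0.6300)
step 0: KE=4.2736, PE=52.8097, E=57.0833
step 38 velocities: v0=(-1.1614, -0.0944, 0.9497) v1=(2.7287, -1.3919, -4.8271) v2=(2.0050, 4.7860, 3.7577) v3=(-1.7527, -1.1765, -1.2156) v4=(-1.9919, -2.3075, 0.2313)
step 38: KE=56.1786, PE=0.8947, E=57.0732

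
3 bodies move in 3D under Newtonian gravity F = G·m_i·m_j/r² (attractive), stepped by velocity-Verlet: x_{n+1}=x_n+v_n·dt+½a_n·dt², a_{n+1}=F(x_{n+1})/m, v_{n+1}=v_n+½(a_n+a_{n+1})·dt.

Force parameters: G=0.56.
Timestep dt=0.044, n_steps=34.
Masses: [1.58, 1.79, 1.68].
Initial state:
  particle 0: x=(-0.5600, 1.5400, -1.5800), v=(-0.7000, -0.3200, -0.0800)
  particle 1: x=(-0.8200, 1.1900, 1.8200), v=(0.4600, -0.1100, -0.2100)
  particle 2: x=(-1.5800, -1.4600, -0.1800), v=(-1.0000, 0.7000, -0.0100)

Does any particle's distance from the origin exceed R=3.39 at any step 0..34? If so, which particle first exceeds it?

step 0: x0=(-0.5600, 1.5400, -1.5800) x1=(-0.8200, 1.1900, 1.8200) x2=(-1.5800, -1.4600, -0.1800)
step 1: x0=(-0.5908, 1.5258, -1.5834) x1=(-0.7998, 1.1851, 1.8106) x2=(-1.6240, -1.4291, -0.1804)
step 2: x0=(-0.6217, 1.5115, -1.5866) x1=(-0.7796, 1.1801, 1.8010) x2=(-1.6678, -1.3979, -0.1808)
step 3: x0=(-0.6527, 1.4971, -1.5895) x1=(-0.7594, 1.1750, 1.7912) x2=(-1.7116, -1.3664, -0.1811)
step 4: x0=(-0.6837, 1.4825, -1.5922) x1=(-0.7393, 1.1698, 1.7811) x2=(-1.7553, -1.3347, -0.1814)
step 5: x0=(-0.7147, 1.4677, -1.5947) x1=(-0.7192, 1.1645, 1.7708) x2=(-1.7989, -1.3028, -0.1817)
step 6: x0=(-0.7458, 1.4528, -1.5970) x1=(-0.6992, 1.1590, 1.7602) x2=(-1.8424, -1.2706, -0.1819)
step 7: x0=(-0.7770, 1.4377, -1.5989) x1=(-0.6792, 1.1535, 1.7494) x2=(-1.8857, -1.2381, -0.1821)
step 8: x0=(-0.8082, 1.4225, -1.6007) x1=(-0.6593, 1.1478, 1.7383) x2=(-1.9290, -1.2053, -0.1823)
step 9: x0=(-0.8395, 1.4071, -1.6022) x1=(-0.6395, 1.1421, 1.7270) x2=(-1.9721, -1.1723, -0.1824)
step 10: x0=(-0.8708, 1.3915, -1.6034) x1=(-0.6198, 1.1362, 1.7155) x2=(-2.0151, -1.1390, -0.1826)
step 11: x0=(-0.9022, 1.3758, -1.6044) x1=(-0.6001, 1.1302, 1.7036) x2=(-2.0579, -1.1055, -0.1826)
step 12: x0=(-0.9336, 1.3599, -1.6051) x1=(-0.5805, 1.1241, 1.6916) x2=(-2.1006, -1.0716, -0.1827)
step 13: x0=(-0.9651, 1.3438, -1.6055) x1=(-0.5610, 1.1180, 1.6792) x2=(-2.1431, -1.0375, -0.1827)
step 14: x0=(-0.9967, 1.3276, -1.6057) x1=(-0.5417, 1.1117, 1.6667) x2=(-2.1855, -1.0032, -0.1828)
step 15: x0=(-1.0283, 1.3112, -1.6056) x1=(-0.5224, 1.1053, 1.6538) x2=(-2.2277, -0.9685, -0.1828)
step 16: x0=(-1.0600, 1.2946, -1.6053) x1=(-0.5033, 1.0988, 1.6408) x2=(-2.2697, -0.9336, -0.1828)
step 17: x0=(-1.0917, 1.2778, -1.6046) x1=(-0.4842, 1.0922, 1.6274) x2=(-2.3115, -0.8984, -0.1828)
step 18: x0=(-1.1235, 1.2609, -1.6037) x1=(-0.4653, 1.0855, 1.6139) x2=(-2.3532, -0.8630, -0.1828)
step 19: x0=(-1.1553, 1.2438, -1.6024) x1=(-0.4465, 1.0788, 1.6000) x2=(-2.3946, -0.8273, -0.1828)
step 20: x0=(-1.1873, 1.2265, -1.6009) x1=(-0.4279, 1.0719, 1.5859) x2=(-2.4359, -0.7913, -0.1828)
step 21: x0=(-1.2192, 1.2090, -1.5991) x1=(-0.4094, 1.0649, 1.5716) x2=(-2.4769, -0.7550, -0.1829)
step 22: x0=(-1.2513, 1.1914, -1.5970) x1=(-0.3911, 1.0579, 1.5570) x2=(-2.5177, -0.7185, -0.1829)
step 23: x0=(-1.2834, 1.1735, -1.5946) x1=(-0.3729, 1.0507, 1.5422) x2=(-2.5583, -0.6817, -0.1830)
step 24: x0=(-1.3156, 1.1555, -1.5918) x1=(-0.3548, 1.0435, 1.5272) x2=(-2.5986, -0.6447, -0.1831)
step 25: x0=(-1.3479, 1.1373, -1.5888) x1=(-0.3370, 1.0362, 1.5119) x2=(-2.6387, -0.6074, -0.1833)
step 26: x0=(-1.3802, 1.1189, -1.5854) x1=(-0.3192, 1.0289, 1.4963) x2=(-2.6786, -0.5698, -0.1835)
step 27: x0=(-1.4127, 1.1003, -1.5817) x1=(-0.3017, 1.0214, 1.4805) x2=(-2.7182, -0.5320, -0.1838)
step 28: x0=(-1.4452, 1.0815, -1.5777) x1=(-0.2843, 1.0139, 1.4645) x2=(-2.7575, -0.4939, -0.1841)
step 29: x0=(-1.4778, 1.0625, -1.5733) x1=(-0.2672, 1.0063, 1.4483) x2=(-2.7965, -0.4555, -0.1845)
step 30: x0=(-1.5105, 1.0433, -1.5686) x1=(-0.2502, 0.9986, 1.4318) x2=(-2.8353, -0.4169, -0.1850)
step 31: x0=(-1.5433, 1.0239, -1.5635) x1=(-0.2333, 0.9909, 1.4151) x2=(-2.8737, -0.3781, -0.1855)
step 32: x0=(-1.5762, 1.0044, -1.5581) x1=(-0.2167, 0.9831, 1.3982) x2=(-2.9119, -0.3390, -0.1862)
step 33: x0=(-1.6093, 0.9846, -1.5523) x1=(-0.2003, 0.9752, 1.3810) x2=(-2.9497, -0.2996, -0.1870)
step 34: x0=(-1.6424, 0.9647, -1.5462) x1=(-0.1841, 0.9673, 1.3637) x2=(-2.9872, -0.2600, -0.1878)

no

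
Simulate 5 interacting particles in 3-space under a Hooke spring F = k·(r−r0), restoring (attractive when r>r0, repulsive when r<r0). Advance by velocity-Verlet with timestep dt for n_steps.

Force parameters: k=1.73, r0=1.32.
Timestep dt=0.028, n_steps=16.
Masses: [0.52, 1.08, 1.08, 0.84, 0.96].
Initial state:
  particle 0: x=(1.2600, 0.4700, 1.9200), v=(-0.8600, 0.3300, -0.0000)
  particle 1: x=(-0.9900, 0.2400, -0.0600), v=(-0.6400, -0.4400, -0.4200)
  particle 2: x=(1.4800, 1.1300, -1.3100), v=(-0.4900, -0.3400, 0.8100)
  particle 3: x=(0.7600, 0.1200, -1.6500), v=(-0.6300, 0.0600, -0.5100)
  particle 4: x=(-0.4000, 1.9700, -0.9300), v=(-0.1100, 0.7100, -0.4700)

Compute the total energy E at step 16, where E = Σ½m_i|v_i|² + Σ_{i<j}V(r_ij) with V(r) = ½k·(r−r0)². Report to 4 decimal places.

step 0: x0=(1.2600, 0.4700, 1.9200) x1=(-0.9900, 0.2400, -0.0600) x2=(1.4800, 1.1300, -1.3100) x3=(0.7600, 0.1200, -1.6500) x4=(-0.4000, 1.9700, -0.9300)
step 1: x0=(1.2327, 0.4805, 1.9107) x1=(-1.0057, 0.2284, -0.0721) x2=(1.4649, 1.1201, -1.2856) x3=(0.7416, 0.1225, -1.6616) x4=(-0.4016, 1.9880, -0.9420)
step 2: x0=(1.1989, 0.4936, 1.8829) x1=(-1.0168, 0.2183, -0.0850) x2=(1.4472, 1.1096, -1.2578) x3=(0.7216, 0.1267, -1.6680) x4=(-0.4005, 2.0022, -0.9516)
step 3: x0=(1.1588, 0.5091, 1.8369) x1=(-1.0235, 0.2098, -0.0985) x2=(1.4267, 1.0985, -1.2267) x3=(0.7001, 0.1326, -1.6691) x4=(-0.3965, 2.0125, -0.9588)
step 4: x0=(1.1128, 0.5269, 1.7731) x1=(-1.0259, 0.2029, -0.1127) x2=(1.4036, 1.0868, -1.1925) x3=(0.6770, 0.1402, -1.6651) x4=(-0.3900, 2.0190, -0.9636)
step 5: x0=(1.0610, 0.5469, 1.6923) x1=(-1.0239, 0.1976, -0.1275) x2=(1.3779, 1.0745, -1.1553) x3=(0.6525, 0.1494, -1.6561) x4=(-0.3810, 2.0216, -0.9662)
step 6: x0=(1.0039, 0.5688, 1.5955) x1=(-1.0178, 0.1940, -0.1431) x2=(1.3497, 1.0617, -1.1155) x3=(0.6265, 0.1603, -1.6424) x4=(-0.3696, 2.0205, -0.9665)
step 7: x0=(0.9419, 0.5925, 1.4835) x1=(-1.0078, 0.1920, -0.1593) x2=(1.3191, 1.0485, -1.0731) x3=(0.5991, 0.1727, -1.6241) x4=(-0.3560, 2.0157, -0.9646)
step 8: x0=(0.8753, 0.6178, 1.3578) x1=(-0.9939, 0.1916, -0.1761) x2=(1.2862, 1.0350, -1.0285) x3=(0.5703, 0.1867, -1.6016) x4=(-0.3404, 2.0073, -0.9608)
step 9: x0=(0.8049, 0.6444, 1.2197) x1=(-0.9766, 0.1928, -0.1936) x2=(1.2510, 1.0211, -0.9819) x3=(0.5402, 0.2021, -1.5753) x4=(-0.3230, 1.9954, -0.9551)
step 10: x0=(0.7309, 0.6723, 1.0706) x1=(-0.9560, 0.1955, -0.2118) x2=(1.2138, 1.0069, -0.9336) x3=(0.5089, 0.2188, -1.5454) x4=(-0.3040, 1.9804, -0.9478)
step 11: x0=(0.6541, 0.7010, 0.9123) x1=(-0.9325, 0.1998, -0.2307) x2=(1.1747, 0.9925, -0.8839) x3=(0.4765, 0.2368, -1.5124) x4=(-0.2837, 1.9622, -0.9389)
step 12: x0=(0.5750, 0.7305, 0.7464) x1=(-0.9062, 0.2055, -0.2502) x2=(1.1339, 0.9780, -0.8332) x3=(0.4429, 0.2559, -1.4767) x4=(-0.2622, 1.9413, -0.9288)
step 13: x0=(0.4940, 0.7604, 0.5746) x1=(-0.8777, 0.2125, -0.2704) x2=(1.0915, 0.9633, -0.7816) x3=(0.4084, 0.2760, -1.4388) x4=(-0.2397, 1.9178, -0.9176)
step 14: x0=(0.4116, 0.7907, 0.3986) x1=(-0.8471, 0.2207, -0.2912) x2=(1.0479, 0.9486, -0.7295) x3=(0.3730, 0.2970, -1.3992) x4=(-0.2166, 1.8921, -0.9056)
step 15: x0=(0.3283, 0.8212, 0.2201) x1=(-0.8149, 0.2301, -0.3125) x2=(1.0032, 0.9339, -0.6771) x3=(0.3368, 0.3187, -1.3583) x4=(-0.1930, 1.8644, -0.8929)
step 16: x0=(0.2442, 0.8518, 0.0405) x1=(-0.7814, 0.2403, -0.3345) x2=(0.9579, 0.9192, -0.6247) x3=(0.3000, 0.3410, -1.3167) x4=(-0.1690, 1.8352, -0.8798)
step 0 velocities: v0=(-0.8600, 0.3300, -0.0000) v1=(-0.6400, -0.4400, -0.4200) v2=(-0.4900, -0.3400, 0.8100) v3=(-0.6300, 0.0600, -0.5100) v4=(-0.1100, 0.7100, -0.4700)
step 0: KE=1.8192, PE=19.9433, E=21.7625
step 16 velocities: v0=(-3.0114, 1.0937, -6.4094) v1=(1.2127, 0.3799, -0.7900) v2=(-1.6248, -0.5243, 1.8717) v3=(-1.3250, 0.8005, 1.4922) v4=(0.8559, -1.0667, 0.4717)
step 16: KE=20.9710, PE=0.7568, E=21.7278

21.7278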